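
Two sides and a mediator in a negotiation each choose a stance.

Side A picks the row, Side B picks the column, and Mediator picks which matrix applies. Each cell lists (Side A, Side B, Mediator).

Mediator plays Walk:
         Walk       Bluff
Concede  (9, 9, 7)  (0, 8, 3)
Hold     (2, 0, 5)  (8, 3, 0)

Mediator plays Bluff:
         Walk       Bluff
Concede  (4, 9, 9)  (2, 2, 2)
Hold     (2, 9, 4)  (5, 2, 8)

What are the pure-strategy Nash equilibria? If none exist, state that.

For each player, find the best response to each opponent profile; mutual best responses are the pure NE.
Side A against (Walk, Walk): payoffs 9, 2 → best response Concede.
Side A against (Walk, Bluff): payoffs 4, 2 → best response Concede.
Side A against (Bluff, Walk): payoffs 0, 8 → best response Hold.
Side A against (Bluff, Bluff): payoffs 2, 5 → best response Hold.
Side B against (Concede, Walk): payoffs 9, 8 → best response Walk.
Side B against (Concede, Bluff): payoffs 9, 2 → best response Walk.
Side B against (Hold, Walk): payoffs 0, 3 → best response Bluff.
Side B against (Hold, Bluff): payoffs 9, 2 → best response Walk.
Mediator against (Concede, Walk): payoffs 7, 9 → best response Bluff.
Mediator against (Concede, Bluff): payoffs 3, 2 → best response Walk.
Mediator against (Hold, Walk): payoffs 5, 4 → best response Walk.
Mediator against (Hold, Bluff): payoffs 0, 8 → best response Bluff.
Mutual best responses: (Concede, Walk, Bluff).

The unique pure-strategy Nash equilibrium is (Concede, Walk, Bluff).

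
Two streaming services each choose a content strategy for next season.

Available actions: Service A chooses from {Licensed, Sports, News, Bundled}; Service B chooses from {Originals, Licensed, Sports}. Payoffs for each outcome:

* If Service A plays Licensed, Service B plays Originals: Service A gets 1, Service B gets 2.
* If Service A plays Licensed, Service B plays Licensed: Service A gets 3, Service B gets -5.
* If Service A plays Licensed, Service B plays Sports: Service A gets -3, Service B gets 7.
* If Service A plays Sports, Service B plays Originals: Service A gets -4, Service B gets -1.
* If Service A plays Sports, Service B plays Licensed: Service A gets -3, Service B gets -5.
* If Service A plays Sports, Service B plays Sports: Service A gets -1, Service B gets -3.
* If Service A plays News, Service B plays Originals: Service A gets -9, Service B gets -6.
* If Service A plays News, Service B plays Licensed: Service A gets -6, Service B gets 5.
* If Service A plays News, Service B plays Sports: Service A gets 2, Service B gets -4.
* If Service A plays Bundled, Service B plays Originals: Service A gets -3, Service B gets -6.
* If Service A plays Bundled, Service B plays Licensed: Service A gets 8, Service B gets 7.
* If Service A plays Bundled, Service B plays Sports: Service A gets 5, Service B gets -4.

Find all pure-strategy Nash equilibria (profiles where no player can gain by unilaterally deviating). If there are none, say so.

(Bundled, Licensed)

For each strategy profile, look for a profitable unilateral deviation.
(Licensed, Originals): Service B can switch to Sports (2 → 7). Not NE.
(Licensed, Licensed): Service A can switch to Bundled (3 → 8). Not NE.
(Licensed, Sports): Service A can switch to Sports (-3 → -1). Not NE.
(Sports, Originals): Service A can switch to Licensed (-4 → 1). Not NE.
(Sports, Licensed): Service A can switch to Licensed (-3 → 3). Not NE.
(Sports, Sports): Service A can switch to News (-1 → 2). Not NE.
(News, Originals): Service A can switch to Licensed (-9 → 1). Not NE.
(News, Licensed): Service A can switch to Licensed (-6 → 3). Not NE.
(Bundled, Licensed): Service A gets 8, best alternative 3; Service B gets 7, best alternative -4. No profitable deviation — NE.
(The remaining 3 profiles each have a profitable deviation by the same check.)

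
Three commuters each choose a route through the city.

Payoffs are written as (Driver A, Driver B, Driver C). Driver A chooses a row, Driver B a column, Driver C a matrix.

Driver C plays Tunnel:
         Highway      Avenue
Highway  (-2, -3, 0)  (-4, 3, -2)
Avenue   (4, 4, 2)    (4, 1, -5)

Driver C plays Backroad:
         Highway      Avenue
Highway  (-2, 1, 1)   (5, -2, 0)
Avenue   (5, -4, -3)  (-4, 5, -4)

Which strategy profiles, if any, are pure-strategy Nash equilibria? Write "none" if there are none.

(Highway, Highway, Tunnel): Driver A can switch to Avenue (-2 → 4). Not NE.
(Highway, Highway, Backroad): Driver A can switch to Avenue (-2 → 5). Not NE.
(Highway, Avenue, Tunnel): Driver A can switch to Avenue (-4 → 4). Not NE.
(Highway, Avenue, Backroad): Driver B can switch to Highway (-2 → 1). Not NE.
(Avenue, Highway, Tunnel): Driver A gets 4, best alternative -2; Driver B gets 4, best alternative 1; Driver C gets 2, best alternative -3. No profitable deviation — NE.
(Avenue, Highway, Backroad): Driver B can switch to Avenue (-4 → 5). Not NE.
(Avenue, Avenue, Tunnel): Driver B can switch to Highway (1 → 4). Not NE.
(Avenue, Avenue, Backroad): Driver A can switch to Highway (-4 → 5). Not NE.

The unique pure-strategy Nash equilibrium is (Avenue, Highway, Tunnel).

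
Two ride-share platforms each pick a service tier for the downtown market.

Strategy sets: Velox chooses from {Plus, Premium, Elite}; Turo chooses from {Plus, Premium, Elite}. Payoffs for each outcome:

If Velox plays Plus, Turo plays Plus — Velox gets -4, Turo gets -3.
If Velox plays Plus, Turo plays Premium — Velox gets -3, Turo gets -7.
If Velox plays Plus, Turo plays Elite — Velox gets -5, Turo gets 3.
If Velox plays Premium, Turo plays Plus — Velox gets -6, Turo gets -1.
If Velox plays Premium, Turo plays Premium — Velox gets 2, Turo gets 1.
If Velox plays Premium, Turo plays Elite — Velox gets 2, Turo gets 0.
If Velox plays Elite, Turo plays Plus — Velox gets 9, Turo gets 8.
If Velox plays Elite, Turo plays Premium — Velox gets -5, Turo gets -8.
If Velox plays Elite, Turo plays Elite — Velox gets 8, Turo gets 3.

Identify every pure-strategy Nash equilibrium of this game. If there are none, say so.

Check each profile: it is a Nash equilibrium iff no player can strictly gain by switching unilaterally.
(Plus, Plus): Velox can switch to Elite (-4 → 9). Not NE.
(Plus, Premium): Velox can switch to Premium (-3 → 2). Not NE.
(Plus, Elite): Velox can switch to Premium (-5 → 2). Not NE.
(Premium, Plus): Velox can switch to Plus (-6 → -4). Not NE.
(Premium, Premium): Velox gets 2, best alternative -3; Turo gets 1, best alternative 0. No profitable deviation — NE.
(Premium, Elite): Velox can switch to Elite (2 → 8). Not NE.
(Elite, Plus): Velox gets 9, best alternative -4; Turo gets 8, best alternative 3. No profitable deviation — NE.
(Elite, Premium): Velox can switch to Plus (-5 → -3). Not NE.
(Elite, Elite): Turo can switch to Plus (3 → 8). Not NE.

The pure Nash equilibria are (Premium, Premium); (Elite, Plus).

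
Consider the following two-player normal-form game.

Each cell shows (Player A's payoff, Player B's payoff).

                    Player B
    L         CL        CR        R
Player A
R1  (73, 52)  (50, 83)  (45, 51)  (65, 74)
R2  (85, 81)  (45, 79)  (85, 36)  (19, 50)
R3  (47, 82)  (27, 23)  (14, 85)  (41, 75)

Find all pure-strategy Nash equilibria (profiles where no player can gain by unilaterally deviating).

Mark each player's best response to every combination of opponents' strategies; a profile where every player is best-responding is a pure Nash equilibrium.
Player A against L: payoffs 73, 85, 47 → best response R2.
Player A against CL: payoffs 50, 45, 27 → best response R1.
Player A against CR: payoffs 45, 85, 14 → best response R2.
Player A against R: payoffs 65, 19, 41 → best response R1.
Player B against R1: payoffs 52, 83, 51, 74 → best response CL.
Player B against R2: payoffs 81, 79, 36, 50 → best response L.
Player B against R3: payoffs 82, 23, 85, 75 → best response CR.
Mutual best responses: (R1, CL); (R2, L).

The pure Nash equilibria are (R1, CL) and (R2, L).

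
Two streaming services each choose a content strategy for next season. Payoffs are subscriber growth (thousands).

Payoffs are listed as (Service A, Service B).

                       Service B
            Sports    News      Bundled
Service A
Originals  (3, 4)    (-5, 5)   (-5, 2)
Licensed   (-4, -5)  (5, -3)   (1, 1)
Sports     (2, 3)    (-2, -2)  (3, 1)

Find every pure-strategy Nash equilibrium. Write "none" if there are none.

No pure-strategy Nash equilibrium.

Mark each player's best response to every combination of opponents' strategies; a profile where every player is best-responding is a pure Nash equilibrium.
Service A against Sports: payoffs 3, -4, 2 → best response Originals.
Service A against News: payoffs -5, 5, -2 → best response Licensed.
Service A against Bundled: payoffs -5, 1, 3 → best response Sports.
Service B against Originals: payoffs 4, 5, 2 → best response News.
Service B against Licensed: payoffs -5, -3, 1 → best response Bundled.
Service B against Sports: payoffs 3, -2, 1 → best response Sports.
No profile is a mutual best response for all players.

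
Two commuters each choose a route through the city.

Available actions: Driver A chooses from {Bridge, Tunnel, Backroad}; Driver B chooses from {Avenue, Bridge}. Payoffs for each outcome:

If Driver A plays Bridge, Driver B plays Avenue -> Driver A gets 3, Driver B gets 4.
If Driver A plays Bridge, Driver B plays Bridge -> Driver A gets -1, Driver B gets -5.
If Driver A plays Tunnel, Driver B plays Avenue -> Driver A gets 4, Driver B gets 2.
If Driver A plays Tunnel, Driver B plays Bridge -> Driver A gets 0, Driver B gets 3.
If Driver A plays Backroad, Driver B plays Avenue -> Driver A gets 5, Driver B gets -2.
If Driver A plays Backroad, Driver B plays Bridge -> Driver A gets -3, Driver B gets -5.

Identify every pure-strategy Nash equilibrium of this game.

Pure-strategy Nash equilibria: (Tunnel, Bridge), (Backroad, Avenue)

For each player, find the best response to each opponent profile; mutual best responses are the pure NE.
Driver A against Avenue: payoffs 3, 4, 5 → best response Backroad.
Driver A against Bridge: payoffs -1, 0, -3 → best response Tunnel.
Driver B against Bridge: payoffs 4, -5 → best response Avenue.
Driver B against Tunnel: payoffs 2, 3 → best response Bridge.
Driver B against Backroad: payoffs -2, -5 → best response Avenue.
Mutual best responses: (Tunnel, Bridge); (Backroad, Avenue).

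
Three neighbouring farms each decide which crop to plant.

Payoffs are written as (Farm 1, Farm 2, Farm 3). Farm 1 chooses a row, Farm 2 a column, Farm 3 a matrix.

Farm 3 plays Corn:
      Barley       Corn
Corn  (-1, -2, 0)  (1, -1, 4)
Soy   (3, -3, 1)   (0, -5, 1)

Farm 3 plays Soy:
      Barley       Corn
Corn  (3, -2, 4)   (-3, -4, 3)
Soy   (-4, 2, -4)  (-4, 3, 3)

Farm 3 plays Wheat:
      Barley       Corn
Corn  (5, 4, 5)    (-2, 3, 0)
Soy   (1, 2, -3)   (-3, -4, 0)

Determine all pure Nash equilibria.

The pure Nash equilibria are (Corn, Barley, Wheat); (Corn, Corn, Corn); (Soy, Barley, Corn).

(Corn, Barley, Corn): Farm 1 can switch to Soy (-1 → 3). Not NE.
(Corn, Barley, Soy): Farm 3 can switch to Wheat (4 → 5). Not NE.
(Corn, Barley, Wheat): Farm 1 gets 5, best alternative 1; Farm 2 gets 4, best alternative 3; Farm 3 gets 5, best alternative 4. No profitable deviation — NE.
(Corn, Corn, Corn): Farm 1 gets 1, best alternative 0; Farm 2 gets -1, best alternative -2; Farm 3 gets 4, best alternative 3. No profitable deviation — NE.
(Corn, Corn, Soy): Farm 2 can switch to Barley (-4 → -2). Not NE.
(Corn, Corn, Wheat): Farm 2 can switch to Barley (3 → 4). Not NE.
(Soy, Barley, Corn): Farm 1 gets 3, best alternative -1; Farm 2 gets -3, best alternative -5; Farm 3 gets 1, best alternative -3. No profitable deviation — NE.
(Soy, Barley, Soy): Farm 1 can switch to Corn (-4 → 3). Not NE.
(Soy, Barley, Wheat): Farm 1 can switch to Corn (1 → 5). Not NE.
(The remaining 3 profiles each have a profitable deviation by the same check.)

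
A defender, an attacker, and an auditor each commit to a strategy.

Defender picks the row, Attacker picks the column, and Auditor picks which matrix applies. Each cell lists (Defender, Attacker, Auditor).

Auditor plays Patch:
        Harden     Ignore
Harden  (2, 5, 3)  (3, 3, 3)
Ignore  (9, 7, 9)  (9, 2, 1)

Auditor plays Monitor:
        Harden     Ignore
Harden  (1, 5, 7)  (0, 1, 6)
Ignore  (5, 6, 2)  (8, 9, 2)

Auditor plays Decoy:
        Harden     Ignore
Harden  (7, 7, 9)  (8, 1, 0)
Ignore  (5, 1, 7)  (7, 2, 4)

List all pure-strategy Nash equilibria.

(Harden, Harden, Decoy) and (Ignore, Harden, Patch)

Defender against (Harden, Patch): payoffs 2, 9 → best response Ignore.
Defender against (Harden, Monitor): payoffs 1, 5 → best response Ignore.
Defender against (Harden, Decoy): payoffs 7, 5 → best response Harden.
Defender against (Ignore, Patch): payoffs 3, 9 → best response Ignore.
Defender against (Ignore, Monitor): payoffs 0, 8 → best response Ignore.
Defender against (Ignore, Decoy): payoffs 8, 7 → best response Harden.
Attacker against (Harden, Patch): payoffs 5, 3 → best response Harden.
Attacker against (Harden, Monitor): payoffs 5, 1 → best response Harden.
Attacker against (Harden, Decoy): payoffs 7, 1 → best response Harden.
Attacker against (Ignore, Patch): payoffs 7, 2 → best response Harden.
Attacker against (Ignore, Monitor): payoffs 6, 9 → best response Ignore.
Attacker against (Ignore, Decoy): payoffs 1, 2 → best response Ignore.
Auditor against (Harden, Harden): payoffs 3, 7, 9 → best response Decoy.
Auditor against (Harden, Ignore): payoffs 3, 6, 0 → best response Monitor.
Auditor against (Ignore, Harden): payoffs 9, 2, 7 → best response Patch.
Auditor against (Ignore, Ignore): payoffs 1, 2, 4 → best response Decoy.
Mutual best responses: (Harden, Harden, Decoy); (Ignore, Harden, Patch).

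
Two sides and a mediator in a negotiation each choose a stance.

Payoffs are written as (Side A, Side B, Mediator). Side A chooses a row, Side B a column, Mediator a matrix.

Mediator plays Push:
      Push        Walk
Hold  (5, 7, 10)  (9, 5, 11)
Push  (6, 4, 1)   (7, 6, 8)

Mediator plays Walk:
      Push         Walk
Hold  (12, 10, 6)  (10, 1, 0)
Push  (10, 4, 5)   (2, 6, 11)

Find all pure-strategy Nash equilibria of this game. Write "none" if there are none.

Side A against (Push, Push): payoffs 5, 6 → best response Push.
Side A against (Push, Walk): payoffs 12, 10 → best response Hold.
Side A against (Walk, Push): payoffs 9, 7 → best response Hold.
Side A against (Walk, Walk): payoffs 10, 2 → best response Hold.
Side B against (Hold, Push): payoffs 7, 5 → best response Push.
Side B against (Hold, Walk): payoffs 10, 1 → best response Push.
Side B against (Push, Push): payoffs 4, 6 → best response Walk.
Side B against (Push, Walk): payoffs 4, 6 → best response Walk.
Mediator against (Hold, Push): payoffs 10, 6 → best response Push.
Mediator against (Hold, Walk): payoffs 11, 0 → best response Push.
Mediator against (Push, Push): payoffs 1, 5 → best response Walk.
Mediator against (Push, Walk): payoffs 8, 11 → best response Walk.
No profile is a mutual best response for all players.

There is no pure-strategy Nash equilibrium.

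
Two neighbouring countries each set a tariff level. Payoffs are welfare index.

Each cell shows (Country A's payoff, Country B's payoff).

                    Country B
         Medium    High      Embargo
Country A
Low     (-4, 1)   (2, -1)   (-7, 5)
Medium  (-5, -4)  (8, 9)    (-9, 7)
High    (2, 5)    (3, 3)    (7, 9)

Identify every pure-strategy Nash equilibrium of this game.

Country A against Medium: payoffs -4, -5, 2 → best response High.
Country A against High: payoffs 2, 8, 3 → best response Medium.
Country A against Embargo: payoffs -7, -9, 7 → best response High.
Country B against Low: payoffs 1, -1, 5 → best response Embargo.
Country B against Medium: payoffs -4, 9, 7 → best response High.
Country B against High: payoffs 5, 3, 9 → best response Embargo.
Mutual best responses: (Medium, High); (High, Embargo).

(Medium, High) and (High, Embargo)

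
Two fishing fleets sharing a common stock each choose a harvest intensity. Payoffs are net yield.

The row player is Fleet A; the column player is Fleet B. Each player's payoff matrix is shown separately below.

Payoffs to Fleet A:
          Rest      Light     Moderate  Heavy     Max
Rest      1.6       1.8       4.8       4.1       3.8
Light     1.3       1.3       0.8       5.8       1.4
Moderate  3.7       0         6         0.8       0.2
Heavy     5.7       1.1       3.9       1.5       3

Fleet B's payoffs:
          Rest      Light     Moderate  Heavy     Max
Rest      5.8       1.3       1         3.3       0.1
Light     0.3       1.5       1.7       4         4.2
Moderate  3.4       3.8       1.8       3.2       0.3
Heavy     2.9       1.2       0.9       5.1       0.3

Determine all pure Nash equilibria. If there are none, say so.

This game has no pure Nash equilibrium.

Fleet A against Rest: payoffs 1.6, 1.3, 3.7, 5.7 → best response Heavy.
Fleet A against Light: payoffs 1.8, 1.3, 0, 1.1 → best response Rest.
Fleet A against Moderate: payoffs 4.8, 0.8, 6, 3.9 → best response Moderate.
Fleet A against Heavy: payoffs 4.1, 5.8, 0.8, 1.5 → best response Light.
Fleet A against Max: payoffs 3.8, 1.4, 0.2, 3 → best response Rest.
Fleet B against Rest: payoffs 5.8, 1.3, 1, 3.3, 0.1 → best response Rest.
Fleet B against Light: payoffs 0.3, 1.5, 1.7, 4, 4.2 → best response Max.
Fleet B against Moderate: payoffs 3.4, 3.8, 1.8, 3.2, 0.3 → best response Light.
Fleet B against Heavy: payoffs 2.9, 1.2, 0.9, 5.1, 0.3 → best response Heavy.
No profile is a mutual best response for all players.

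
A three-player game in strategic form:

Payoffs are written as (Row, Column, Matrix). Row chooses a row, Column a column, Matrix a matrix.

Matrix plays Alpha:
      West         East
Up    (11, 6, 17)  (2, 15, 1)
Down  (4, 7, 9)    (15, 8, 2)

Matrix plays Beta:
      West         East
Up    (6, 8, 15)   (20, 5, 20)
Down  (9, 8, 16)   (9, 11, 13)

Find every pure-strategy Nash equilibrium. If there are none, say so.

For each strategy profile, look for a profitable unilateral deviation.
(Up, West, Alpha): Column can switch to East (6 → 15). Not NE.
(Up, West, Beta): Row can switch to Down (6 → 9). Not NE.
(Up, East, Alpha): Row can switch to Down (2 → 15). Not NE.
(Up, East, Beta): Column can switch to West (5 → 8). Not NE.
(Down, West, Alpha): Row can switch to Up (4 → 11). Not NE.
(Down, West, Beta): Column can switch to East (8 → 11). Not NE.
(The remaining 2 profiles each have a profitable deviation by the same check.)

none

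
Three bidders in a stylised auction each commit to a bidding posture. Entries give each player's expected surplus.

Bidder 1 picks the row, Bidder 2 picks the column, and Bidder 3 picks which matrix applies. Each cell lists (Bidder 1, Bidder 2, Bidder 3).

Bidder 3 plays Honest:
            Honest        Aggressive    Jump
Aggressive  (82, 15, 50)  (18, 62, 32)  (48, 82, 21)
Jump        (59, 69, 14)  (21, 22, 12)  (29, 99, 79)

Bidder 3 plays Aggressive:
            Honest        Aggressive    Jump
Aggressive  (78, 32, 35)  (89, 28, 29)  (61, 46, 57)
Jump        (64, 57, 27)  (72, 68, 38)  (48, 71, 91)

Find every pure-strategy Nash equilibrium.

(Aggressive, Jump, Aggressive)

Bidder 1 against (Honest, Honest): payoffs 82, 59 → best response Aggressive.
Bidder 1 against (Honest, Aggressive): payoffs 78, 64 → best response Aggressive.
Bidder 1 against (Aggressive, Honest): payoffs 18, 21 → best response Jump.
Bidder 1 against (Aggressive, Aggressive): payoffs 89, 72 → best response Aggressive.
Bidder 1 against (Jump, Honest): payoffs 48, 29 → best response Aggressive.
Bidder 1 against (Jump, Aggressive): payoffs 61, 48 → best response Aggressive.
Bidder 2 against (Aggressive, Honest): payoffs 15, 62, 82 → best response Jump.
Bidder 2 against (Aggressive, Aggressive): payoffs 32, 28, 46 → best response Jump.
Bidder 2 against (Jump, Honest): payoffs 69, 22, 99 → best response Jump.
Bidder 2 against (Jump, Aggressive): payoffs 57, 68, 71 → best response Jump.
Bidder 3 against (Aggressive, Honest): payoffs 50, 35 → best response Honest.
Bidder 3 against (Aggressive, Aggressive): payoffs 32, 29 → best response Honest.
Bidder 3 against (Aggressive, Jump): payoffs 21, 57 → best response Aggressive.
Bidder 3 against (Jump, Honest): payoffs 14, 27 → best response Aggressive.
Bidder 3 against (Jump, Aggressive): payoffs 12, 38 → best response Aggressive.
Bidder 3 against (Jump, Jump): payoffs 79, 91 → best response Aggressive.
Mutual best responses: (Aggressive, Jump, Aggressive).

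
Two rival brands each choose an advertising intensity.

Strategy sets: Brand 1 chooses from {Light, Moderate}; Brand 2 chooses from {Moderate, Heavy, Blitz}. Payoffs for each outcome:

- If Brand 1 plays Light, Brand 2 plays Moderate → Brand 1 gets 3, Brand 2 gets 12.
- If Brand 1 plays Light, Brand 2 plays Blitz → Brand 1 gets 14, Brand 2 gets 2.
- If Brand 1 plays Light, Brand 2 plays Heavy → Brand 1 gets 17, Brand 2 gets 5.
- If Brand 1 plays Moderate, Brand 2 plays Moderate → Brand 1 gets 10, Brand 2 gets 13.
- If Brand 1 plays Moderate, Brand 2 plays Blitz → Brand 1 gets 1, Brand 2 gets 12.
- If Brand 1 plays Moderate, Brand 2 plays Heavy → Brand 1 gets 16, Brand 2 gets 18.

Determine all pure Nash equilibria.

No pure-strategy Nash equilibrium.

Mark each player's best response to every combination of opponents' strategies; a profile where every player is best-responding is a pure Nash equilibrium.
Brand 1 against Moderate: payoffs 3, 10 → best response Moderate.
Brand 1 against Heavy: payoffs 17, 16 → best response Light.
Brand 1 against Blitz: payoffs 14, 1 → best response Light.
Brand 2 against Light: payoffs 12, 5, 2 → best response Moderate.
Brand 2 against Moderate: payoffs 13, 18, 12 → best response Heavy.
No profile is a mutual best response for all players.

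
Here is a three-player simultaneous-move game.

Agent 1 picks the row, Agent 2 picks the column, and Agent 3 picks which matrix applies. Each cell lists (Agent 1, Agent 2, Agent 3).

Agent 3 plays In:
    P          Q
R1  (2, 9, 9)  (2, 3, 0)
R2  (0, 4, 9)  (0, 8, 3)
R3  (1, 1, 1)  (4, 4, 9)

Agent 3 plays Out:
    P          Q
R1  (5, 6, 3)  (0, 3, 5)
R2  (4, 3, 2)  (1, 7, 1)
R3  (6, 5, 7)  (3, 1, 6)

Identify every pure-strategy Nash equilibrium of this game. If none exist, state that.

(R1, P, In) and (R3, P, Out) and (R3, Q, In)

Agent 1 against (P, In): payoffs 2, 0, 1 → best response R1.
Agent 1 against (P, Out): payoffs 5, 4, 6 → best response R3.
Agent 1 against (Q, In): payoffs 2, 0, 4 → best response R3.
Agent 1 against (Q, Out): payoffs 0, 1, 3 → best response R3.
Agent 2 against (R1, In): payoffs 9, 3 → best response P.
Agent 2 against (R1, Out): payoffs 6, 3 → best response P.
Agent 2 against (R2, In): payoffs 4, 8 → best response Q.
Agent 2 against (R2, Out): payoffs 3, 7 → best response Q.
Agent 2 against (R3, In): payoffs 1, 4 → best response Q.
Agent 2 against (R3, Out): payoffs 5, 1 → best response P.
Agent 3 against (R1, P): payoffs 9, 3 → best response In.
Agent 3 against (R1, Q): payoffs 0, 5 → best response Out.
Agent 3 against (R2, P): payoffs 9, 2 → best response In.
Agent 3 against (R2, Q): payoffs 3, 1 → best response In.
Agent 3 against (R3, P): payoffs 1, 7 → best response Out.
Agent 3 against (R3, Q): payoffs 9, 6 → best response In.
Mutual best responses: (R1, P, In); (R3, P, Out); (R3, Q, In).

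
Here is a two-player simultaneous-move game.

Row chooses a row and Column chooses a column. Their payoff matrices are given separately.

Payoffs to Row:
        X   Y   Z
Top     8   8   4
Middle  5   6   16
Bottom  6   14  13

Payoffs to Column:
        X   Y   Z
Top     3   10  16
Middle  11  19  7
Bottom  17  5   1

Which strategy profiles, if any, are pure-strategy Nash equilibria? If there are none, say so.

There is no pure-strategy Nash equilibrium.

Row against X: payoffs 8, 5, 6 → best response Top.
Row against Y: payoffs 8, 6, 14 → best response Bottom.
Row against Z: payoffs 4, 16, 13 → best response Middle.
Column against Top: payoffs 3, 10, 16 → best response Z.
Column against Middle: payoffs 11, 19, 7 → best response Y.
Column against Bottom: payoffs 17, 5, 1 → best response X.
No profile is a mutual best response for all players.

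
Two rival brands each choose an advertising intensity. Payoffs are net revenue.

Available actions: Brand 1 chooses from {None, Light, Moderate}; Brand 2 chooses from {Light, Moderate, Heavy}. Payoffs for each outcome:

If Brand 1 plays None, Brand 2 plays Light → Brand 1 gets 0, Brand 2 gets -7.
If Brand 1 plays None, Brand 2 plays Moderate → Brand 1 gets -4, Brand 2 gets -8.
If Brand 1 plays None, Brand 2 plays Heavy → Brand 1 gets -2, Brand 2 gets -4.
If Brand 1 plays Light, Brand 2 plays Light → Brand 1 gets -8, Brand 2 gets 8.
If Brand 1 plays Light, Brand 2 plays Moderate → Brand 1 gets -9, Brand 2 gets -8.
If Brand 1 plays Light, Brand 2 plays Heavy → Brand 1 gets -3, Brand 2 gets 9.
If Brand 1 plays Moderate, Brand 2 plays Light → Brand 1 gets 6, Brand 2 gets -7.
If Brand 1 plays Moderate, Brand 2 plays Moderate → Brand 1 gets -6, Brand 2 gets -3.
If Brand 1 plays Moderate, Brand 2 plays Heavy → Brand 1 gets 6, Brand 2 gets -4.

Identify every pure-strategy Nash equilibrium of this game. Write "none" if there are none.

(None, Light): Brand 1 can switch to Moderate (0 → 6). Not NE.
(None, Moderate): Brand 2 can switch to Light (-8 → -7). Not NE.
(None, Heavy): Brand 1 can switch to Moderate (-2 → 6). Not NE.
(Light, Light): Brand 1 can switch to None (-8 → 0). Not NE.
(Light, Moderate): Brand 1 can switch to None (-9 → -4). Not NE.
(Light, Heavy): Brand 1 can switch to None (-3 → -2). Not NE.
(Moderate, Light): Brand 2 can switch to Moderate (-7 → -3). Not NE.
(Moderate, Moderate): Brand 1 can switch to None (-6 → -4). Not NE.
(The remaining 1 profile has a profitable deviation by the same check.)

There is no pure-strategy Nash equilibrium.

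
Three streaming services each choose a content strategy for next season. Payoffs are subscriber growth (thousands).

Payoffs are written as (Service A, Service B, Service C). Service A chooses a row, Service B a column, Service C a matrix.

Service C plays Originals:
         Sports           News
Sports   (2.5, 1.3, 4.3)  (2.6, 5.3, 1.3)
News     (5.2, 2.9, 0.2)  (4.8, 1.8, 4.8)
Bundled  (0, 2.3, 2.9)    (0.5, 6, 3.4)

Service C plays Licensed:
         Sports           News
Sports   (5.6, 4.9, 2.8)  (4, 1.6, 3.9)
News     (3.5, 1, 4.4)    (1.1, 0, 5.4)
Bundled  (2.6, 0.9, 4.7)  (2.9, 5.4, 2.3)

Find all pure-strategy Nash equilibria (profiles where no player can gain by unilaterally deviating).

No pure-strategy Nash equilibrium.

Service A against (Sports, Originals): payoffs 2.5, 5.2, 0 → best response News.
Service A against (Sports, Licensed): payoffs 5.6, 3.5, 2.6 → best response Sports.
Service A against (News, Originals): payoffs 2.6, 4.8, 0.5 → best response News.
Service A against (News, Licensed): payoffs 4, 1.1, 2.9 → best response Sports.
Service B against (Sports, Originals): payoffs 1.3, 5.3 → best response News.
Service B against (Sports, Licensed): payoffs 4.9, 1.6 → best response Sports.
Service B against (News, Originals): payoffs 2.9, 1.8 → best response Sports.
Service B against (News, Licensed): payoffs 1, 0 → best response Sports.
Service B against (Bundled, Originals): payoffs 2.3, 6 → best response News.
Service B against (Bundled, Licensed): payoffs 0.9, 5.4 → best response News.
Service C against (Sports, Sports): payoffs 4.3, 2.8 → best response Originals.
Service C against (Sports, News): payoffs 1.3, 3.9 → best response Licensed.
Service C against (News, Sports): payoffs 0.2, 4.4 → best response Licensed.
Service C against (News, News): payoffs 4.8, 5.4 → best response Licensed.
Service C against (Bundled, Sports): payoffs 2.9, 4.7 → best response Licensed.
Service C against (Bundled, News): payoffs 3.4, 2.3 → best response Originals.
No profile is a mutual best response for all players.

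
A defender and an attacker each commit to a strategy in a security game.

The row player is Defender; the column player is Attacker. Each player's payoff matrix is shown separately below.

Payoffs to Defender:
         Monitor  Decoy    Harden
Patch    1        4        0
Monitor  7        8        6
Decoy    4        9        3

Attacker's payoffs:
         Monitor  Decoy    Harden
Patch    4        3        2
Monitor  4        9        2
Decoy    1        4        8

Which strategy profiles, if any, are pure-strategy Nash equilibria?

This game has no pure Nash equilibrium.

Defender against Monitor: payoffs 1, 7, 4 → best response Monitor.
Defender against Decoy: payoffs 4, 8, 9 → best response Decoy.
Defender against Harden: payoffs 0, 6, 3 → best response Monitor.
Attacker against Patch: payoffs 4, 3, 2 → best response Monitor.
Attacker against Monitor: payoffs 4, 9, 2 → best response Decoy.
Attacker against Decoy: payoffs 1, 4, 8 → best response Harden.
No profile is a mutual best response for all players.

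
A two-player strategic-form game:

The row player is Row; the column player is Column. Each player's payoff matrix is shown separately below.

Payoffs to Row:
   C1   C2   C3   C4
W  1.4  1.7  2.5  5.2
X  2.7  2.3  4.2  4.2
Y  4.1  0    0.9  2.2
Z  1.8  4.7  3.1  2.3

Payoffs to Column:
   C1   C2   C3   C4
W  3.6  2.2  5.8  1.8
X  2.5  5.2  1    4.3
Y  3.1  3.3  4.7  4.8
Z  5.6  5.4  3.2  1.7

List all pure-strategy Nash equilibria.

No pure-strategy Nash equilibrium.

(W, C1): Row can switch to X (1.4 → 2.7). Not NE.
(W, C2): Row can switch to X (1.7 → 2.3). Not NE.
(W, C3): Row can switch to X (2.5 → 4.2). Not NE.
(W, C4): Column can switch to C1 (1.8 → 3.6). Not NE.
(X, C1): Row can switch to Y (2.7 → 4.1). Not NE.
(X, C2): Row can switch to Z (2.3 → 4.7). Not NE.
(X, C3): Column can switch to C1 (1 → 2.5). Not NE.
(X, C4): Row can switch to W (4.2 → 5.2). Not NE.
(Y, C1): Column can switch to C2 (3.1 → 3.3). Not NE.
(Y, C2): Row can switch to W (0 → 1.7). Not NE.
(The remaining 6 profiles each have a profitable deviation by the same check.)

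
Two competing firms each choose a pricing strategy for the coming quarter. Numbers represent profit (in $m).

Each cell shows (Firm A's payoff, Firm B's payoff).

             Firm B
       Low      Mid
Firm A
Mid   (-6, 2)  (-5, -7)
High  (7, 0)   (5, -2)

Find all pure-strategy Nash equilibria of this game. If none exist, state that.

The unique pure-strategy Nash equilibrium is (High, Low).

Firm A against Low: payoffs -6, 7 → best response High.
Firm A against Mid: payoffs -5, 5 → best response High.
Firm B against Mid: payoffs 2, -7 → best response Low.
Firm B against High: payoffs 0, -2 → best response Low.
Mutual best responses: (High, Low).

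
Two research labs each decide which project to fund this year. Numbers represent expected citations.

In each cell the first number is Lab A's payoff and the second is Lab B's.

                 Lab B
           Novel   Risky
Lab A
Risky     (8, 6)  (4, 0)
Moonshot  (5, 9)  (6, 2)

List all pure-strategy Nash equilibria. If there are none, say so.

Lab A against Novel: payoffs 8, 5 → best response Risky.
Lab A against Risky: payoffs 4, 6 → best response Moonshot.
Lab B against Risky: payoffs 6, 0 → best response Novel.
Lab B against Moonshot: payoffs 9, 2 → best response Novel.
Mutual best responses: (Risky, Novel).

The unique pure-strategy Nash equilibrium is (Risky, Novel).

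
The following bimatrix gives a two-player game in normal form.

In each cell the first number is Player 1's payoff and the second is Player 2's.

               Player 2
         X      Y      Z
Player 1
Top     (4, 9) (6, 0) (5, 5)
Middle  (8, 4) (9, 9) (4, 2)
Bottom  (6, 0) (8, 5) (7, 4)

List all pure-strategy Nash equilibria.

Pure NE: (Middle, Y)

(Top, X): Player 1 can switch to Middle (4 → 8). Not NE.
(Top, Y): Player 1 can switch to Middle (6 → 9). Not NE.
(Top, Z): Player 1 can switch to Bottom (5 → 7). Not NE.
(Middle, X): Player 2 can switch to Y (4 → 9). Not NE.
(Middle, Y): Player 1 gets 9, best alternative 8; Player 2 gets 9, best alternative 4. No profitable deviation — NE.
(Middle, Z): Player 1 can switch to Top (4 → 5). Not NE.
(Bottom, X): Player 1 can switch to Middle (6 → 8). Not NE.
(Bottom, Y): Player 1 can switch to Middle (8 → 9). Not NE.
(Bottom, Z): Player 2 can switch to Y (4 → 5). Not NE.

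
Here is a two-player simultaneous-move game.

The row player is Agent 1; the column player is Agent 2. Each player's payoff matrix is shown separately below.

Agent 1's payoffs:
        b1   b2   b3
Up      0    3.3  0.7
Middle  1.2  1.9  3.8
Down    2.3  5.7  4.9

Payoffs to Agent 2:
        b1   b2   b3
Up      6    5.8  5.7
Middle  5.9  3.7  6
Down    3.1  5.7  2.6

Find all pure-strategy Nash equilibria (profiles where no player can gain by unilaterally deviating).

Agent 1 against b1: payoffs 0, 1.2, 2.3 → best response Down.
Agent 1 against b2: payoffs 3.3, 1.9, 5.7 → best response Down.
Agent 1 against b3: payoffs 0.7, 3.8, 4.9 → best response Down.
Agent 2 against Up: payoffs 6, 5.8, 5.7 → best response b1.
Agent 2 against Middle: payoffs 5.9, 3.7, 6 → best response b3.
Agent 2 against Down: payoffs 3.1, 5.7, 2.6 → best response b2.
Mutual best responses: (Down, b2).

Pure NE: (Down, b2)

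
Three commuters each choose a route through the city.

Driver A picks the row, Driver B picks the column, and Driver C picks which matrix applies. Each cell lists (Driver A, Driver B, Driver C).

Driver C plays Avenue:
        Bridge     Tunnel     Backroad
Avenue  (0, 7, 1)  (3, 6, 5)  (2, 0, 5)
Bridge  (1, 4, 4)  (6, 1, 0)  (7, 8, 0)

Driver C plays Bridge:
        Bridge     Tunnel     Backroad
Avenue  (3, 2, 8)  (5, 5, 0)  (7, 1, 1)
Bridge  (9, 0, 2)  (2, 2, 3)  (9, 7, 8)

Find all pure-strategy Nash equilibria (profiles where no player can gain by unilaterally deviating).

Driver A against (Bridge, Avenue): payoffs 0, 1 → best response Bridge.
Driver A against (Bridge, Bridge): payoffs 3, 9 → best response Bridge.
Driver A against (Tunnel, Avenue): payoffs 3, 6 → best response Bridge.
Driver A against (Tunnel, Bridge): payoffs 5, 2 → best response Avenue.
Driver A against (Backroad, Avenue): payoffs 2, 7 → best response Bridge.
Driver A against (Backroad, Bridge): payoffs 7, 9 → best response Bridge.
Driver B against (Avenue, Avenue): payoffs 7, 6, 0 → best response Bridge.
Driver B against (Avenue, Bridge): payoffs 2, 5, 1 → best response Tunnel.
Driver B against (Bridge, Avenue): payoffs 4, 1, 8 → best response Backroad.
Driver B against (Bridge, Bridge): payoffs 0, 2, 7 → best response Backroad.
Driver C against (Avenue, Bridge): payoffs 1, 8 → best response Bridge.
Driver C against (Avenue, Tunnel): payoffs 5, 0 → best response Avenue.
Driver C against (Avenue, Backroad): payoffs 5, 1 → best response Avenue.
Driver C against (Bridge, Bridge): payoffs 4, 2 → best response Avenue.
Driver C against (Bridge, Tunnel): payoffs 0, 3 → best response Bridge.
Driver C against (Bridge, Backroad): payoffs 0, 8 → best response Bridge.
Mutual best responses: (Bridge, Backroad, Bridge).

Pure NE: (Bridge, Backroad, Bridge)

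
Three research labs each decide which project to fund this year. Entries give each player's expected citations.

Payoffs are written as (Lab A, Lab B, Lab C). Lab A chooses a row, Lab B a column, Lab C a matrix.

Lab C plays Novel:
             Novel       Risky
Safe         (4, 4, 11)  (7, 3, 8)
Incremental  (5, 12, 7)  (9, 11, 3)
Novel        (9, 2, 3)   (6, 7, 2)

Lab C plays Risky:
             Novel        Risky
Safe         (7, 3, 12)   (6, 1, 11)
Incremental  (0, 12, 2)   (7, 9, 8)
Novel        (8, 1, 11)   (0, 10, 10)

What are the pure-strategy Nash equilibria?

Check each profile: it is a Nash equilibrium iff no player can strictly gain by switching unilaterally.
(Safe, Novel, Novel): Lab A can switch to Incremental (4 → 5). Not NE.
(Safe, Novel, Risky): Lab A can switch to Novel (7 → 8). Not NE.
(Safe, Risky, Novel): Lab A can switch to Incremental (7 → 9). Not NE.
(Safe, Risky, Risky): Lab A can switch to Incremental (6 → 7). Not NE.
(Incremental, Novel, Novel): Lab A can switch to Novel (5 → 9). Not NE.
(Incremental, Novel, Risky): Lab A can switch to Safe (0 → 7). Not NE.
(Incremental, Risky, Novel): Lab B can switch to Novel (11 → 12). Not NE.
(Incremental, Risky, Risky): Lab B can switch to Novel (9 → 12). Not NE.
(Novel, Novel, Novel): Lab B can switch to Risky (2 → 7). Not NE.
(Novel, Novel, Risky): Lab B can switch to Risky (1 → 10). Not NE.
(Novel, Risky, Novel): Lab A can switch to Safe (6 → 7). Not NE.
(Novel, Risky, Risky): Lab A can switch to Safe (0 → 6). Not NE.

There is no pure-strategy Nash equilibrium.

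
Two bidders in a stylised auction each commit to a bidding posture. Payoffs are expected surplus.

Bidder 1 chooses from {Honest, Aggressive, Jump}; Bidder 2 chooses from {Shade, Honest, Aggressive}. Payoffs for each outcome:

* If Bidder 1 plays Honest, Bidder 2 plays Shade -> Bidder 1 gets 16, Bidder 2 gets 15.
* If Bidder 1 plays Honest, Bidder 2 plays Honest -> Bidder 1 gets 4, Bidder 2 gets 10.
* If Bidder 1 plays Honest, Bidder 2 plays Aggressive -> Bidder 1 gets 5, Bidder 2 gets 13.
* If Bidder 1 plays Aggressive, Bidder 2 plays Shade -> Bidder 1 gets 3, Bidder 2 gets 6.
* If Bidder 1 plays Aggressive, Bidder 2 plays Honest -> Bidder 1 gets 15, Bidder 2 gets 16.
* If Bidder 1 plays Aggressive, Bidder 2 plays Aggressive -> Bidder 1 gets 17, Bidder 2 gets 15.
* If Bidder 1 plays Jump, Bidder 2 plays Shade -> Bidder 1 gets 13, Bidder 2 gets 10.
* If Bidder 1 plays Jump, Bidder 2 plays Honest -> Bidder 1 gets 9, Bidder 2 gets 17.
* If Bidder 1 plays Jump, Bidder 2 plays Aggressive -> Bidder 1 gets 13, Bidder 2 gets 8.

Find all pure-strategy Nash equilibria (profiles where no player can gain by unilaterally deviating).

The pure Nash equilibria are (Honest, Shade) and (Aggressive, Honest).

(Honest, Shade): Bidder 1 gets 16, best alternative 13; Bidder 2 gets 15, best alternative 13. No profitable deviation — NE.
(Honest, Honest): Bidder 1 can switch to Aggressive (4 → 15). Not NE.
(Honest, Aggressive): Bidder 1 can switch to Aggressive (5 → 17). Not NE.
(Aggressive, Shade): Bidder 1 can switch to Honest (3 → 16). Not NE.
(Aggressive, Honest): Bidder 1 gets 15, best alternative 9; Bidder 2 gets 16, best alternative 15. No profitable deviation — NE.
(Aggressive, Aggressive): Bidder 2 can switch to Honest (15 → 16). Not NE.
(Jump, Shade): Bidder 1 can switch to Honest (13 → 16). Not NE.
(Jump, Honest): Bidder 1 can switch to Aggressive (9 → 15). Not NE.
(Jump, Aggressive): Bidder 1 can switch to Aggressive (13 → 17). Not NE.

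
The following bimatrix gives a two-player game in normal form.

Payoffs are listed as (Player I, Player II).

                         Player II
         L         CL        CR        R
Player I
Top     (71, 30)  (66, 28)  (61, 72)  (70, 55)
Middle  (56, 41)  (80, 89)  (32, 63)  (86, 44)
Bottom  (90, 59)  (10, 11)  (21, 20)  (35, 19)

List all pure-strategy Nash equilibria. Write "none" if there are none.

Player I against L: payoffs 71, 56, 90 → best response Bottom.
Player I against CL: payoffs 66, 80, 10 → best response Middle.
Player I against CR: payoffs 61, 32, 21 → best response Top.
Player I against R: payoffs 70, 86, 35 → best response Middle.
Player II against Top: payoffs 30, 28, 72, 55 → best response CR.
Player II against Middle: payoffs 41, 89, 63, 44 → best response CL.
Player II against Bottom: payoffs 59, 11, 20, 19 → best response L.
Mutual best responses: (Top, CR); (Middle, CL); (Bottom, L).

Pure-strategy Nash equilibria: (Top, CR) and (Middle, CL) and (Bottom, L)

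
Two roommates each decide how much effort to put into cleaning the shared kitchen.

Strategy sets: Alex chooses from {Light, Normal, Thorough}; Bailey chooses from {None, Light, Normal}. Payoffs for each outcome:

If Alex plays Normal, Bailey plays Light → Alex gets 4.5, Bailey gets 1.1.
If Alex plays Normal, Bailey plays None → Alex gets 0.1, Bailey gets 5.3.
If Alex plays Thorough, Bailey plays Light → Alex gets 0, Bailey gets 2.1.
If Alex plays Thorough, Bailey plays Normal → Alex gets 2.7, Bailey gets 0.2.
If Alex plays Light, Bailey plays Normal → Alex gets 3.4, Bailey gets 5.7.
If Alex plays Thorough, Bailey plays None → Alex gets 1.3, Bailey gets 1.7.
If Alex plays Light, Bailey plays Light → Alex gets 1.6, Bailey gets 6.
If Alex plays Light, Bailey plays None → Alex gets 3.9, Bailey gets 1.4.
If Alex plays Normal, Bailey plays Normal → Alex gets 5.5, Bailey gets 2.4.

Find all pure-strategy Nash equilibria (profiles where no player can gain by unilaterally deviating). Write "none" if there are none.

Check each profile: it is a Nash equilibrium iff no player can strictly gain by switching unilaterally.
(Light, None): Bailey can switch to Light (1.4 → 6). Not NE.
(Light, Light): Alex can switch to Normal (1.6 → 4.5). Not NE.
(Light, Normal): Alex can switch to Normal (3.4 → 5.5). Not NE.
(Normal, None): Alex can switch to Light (0.1 → 3.9). Not NE.
(Normal, Light): Bailey can switch to None (1.1 → 5.3). Not NE.
(Normal, Normal): Bailey can switch to None (2.4 → 5.3). Not NE.
(Thorough, None): Alex can switch to Light (1.3 → 3.9). Not NE.
(Thorough, Light): Alex can switch to Light (0 → 1.6). Not NE.
(Thorough, Normal): Alex can switch to Light (2.7 → 3.4). Not NE.

No pure-strategy Nash equilibrium.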